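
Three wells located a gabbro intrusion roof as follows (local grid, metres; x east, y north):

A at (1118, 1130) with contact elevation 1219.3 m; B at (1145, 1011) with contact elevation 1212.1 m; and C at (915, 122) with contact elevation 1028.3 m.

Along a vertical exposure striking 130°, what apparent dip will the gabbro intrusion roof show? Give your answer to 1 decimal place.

Let the plane be z = a·x + b·y + c.
B−A: 27a − 119b = −7.2;  C−A: −203a − 1008b = −191.
Solving gives a = 0.30116, b = 0.12883.
Unit vector along 130° is (sin 130°, cos 130°) = (0.7660, -0.6428).
Slope in that direction = a·(0.7660) + b·(-0.6428) = 0.14789.
Apparent dip = arctan|0.14789| = 8.4° (true dip is 18.1°, so apparent ≤ true as expected).

8.4°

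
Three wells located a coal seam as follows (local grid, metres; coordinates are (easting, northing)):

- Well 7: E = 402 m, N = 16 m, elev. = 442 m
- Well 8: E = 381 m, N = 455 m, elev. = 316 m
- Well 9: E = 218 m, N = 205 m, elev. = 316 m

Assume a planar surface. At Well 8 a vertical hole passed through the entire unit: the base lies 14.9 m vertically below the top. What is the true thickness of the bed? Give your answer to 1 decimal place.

Let the plane be z = a·E + b·N + c.
Well 8−Well 7: −21a + 439b = −126;  Well 9−Well 7: −184a + 189b = −126.
Solving gives a = 0.41012, b = −0.26740.
|∇z| = √(a²+b²) = 0.48959, so dip δ = arctan(0.48959) = 26.09°.
True thickness = vertical thickness × cos δ = 14.9 × cos 26.09° = 13.4 m.

13.4 m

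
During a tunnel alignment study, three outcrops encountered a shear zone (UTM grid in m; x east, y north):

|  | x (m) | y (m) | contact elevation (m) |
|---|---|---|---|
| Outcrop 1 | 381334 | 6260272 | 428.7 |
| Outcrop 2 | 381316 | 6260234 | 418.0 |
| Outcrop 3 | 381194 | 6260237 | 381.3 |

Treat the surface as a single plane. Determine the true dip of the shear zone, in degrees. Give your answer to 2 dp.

Let the plane be z = a·x + b·y + c.
Outcrop 2−Outcrop 1: −18a − 38b = −10.7;  Outcrop 3−Outcrop 1: −140a − 35b = −47.4.
Solving gives a = 0.30420, b = 0.13748.
Gradient magnitude |∇z| = √(a² + b²) = √(0.09254 + 0.01890) = 0.33383.
True dip = arctan(0.33383) = 18.46°, dipping toward WSW (azimuth ≈ 246°).

18.46°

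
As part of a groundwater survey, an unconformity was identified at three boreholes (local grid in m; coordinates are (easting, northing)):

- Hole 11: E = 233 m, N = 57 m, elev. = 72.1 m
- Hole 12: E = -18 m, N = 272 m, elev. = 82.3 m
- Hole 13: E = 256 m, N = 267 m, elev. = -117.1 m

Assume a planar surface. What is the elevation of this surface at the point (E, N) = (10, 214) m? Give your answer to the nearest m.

Two edge vectors: Hole 11→Hole 12 = (-251, 215, 10.2), Hole 11→Hole 13 = (23, 210, -189.2).
Normal n = (Hole 11→Hole 12) × (Hole 11→Hole 13) = (-42820, -47254.6, -57655).
So ∂z/∂E = −n_x/n_z = −0.74269 and ∂z/∂N = −n_y/n_z = −0.81961.
Intercept c from Hole 11: 72.1 + 173.05 + 46.72 = 291.87.
At (10, 214): z = −7.4 − 175.4 + 291.87 = 109.0 m.

109 m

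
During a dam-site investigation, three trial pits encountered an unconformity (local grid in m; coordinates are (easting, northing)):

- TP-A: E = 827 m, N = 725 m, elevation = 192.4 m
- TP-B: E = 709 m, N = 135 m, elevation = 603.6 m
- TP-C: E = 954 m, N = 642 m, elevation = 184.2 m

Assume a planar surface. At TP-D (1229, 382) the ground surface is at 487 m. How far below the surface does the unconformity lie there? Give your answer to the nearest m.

Let the plane be z = a·E + b·N + c.
TP-B−TP-A: −118a − 590b = 411.2;  TP-C−TP-A: 127a − 83b = −8.2.
Solving gives a = −0.45994, b = −0.60496.
Then c = 192.4 − a·827 − b·725 = 1011.36.
At (1229, 382): z_contact = −565.3 − 231.1 + 1011.36 = 215.0 m.
Depth below ground = 487 − 215.0 = 272 m.

272 m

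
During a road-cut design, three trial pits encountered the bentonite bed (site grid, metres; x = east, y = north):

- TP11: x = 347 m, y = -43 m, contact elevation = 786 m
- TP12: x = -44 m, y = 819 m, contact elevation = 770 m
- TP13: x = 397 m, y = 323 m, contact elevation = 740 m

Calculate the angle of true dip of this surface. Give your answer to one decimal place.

Let the plane be z = a·x + b·y + c.
TP12−TP11: −391a + 862b = −16;  TP13−TP11: 50a + 366b = −46.
Solving gives a = −0.18150, b = −0.10089.
Gradient magnitude |∇z| = √(a² + b²) = √(0.03294 + 0.01018) = 0.20765.
True dip = arctan(0.20765) = 11.7°, dipping toward ENE (azimuth ≈ 061°).

11.7°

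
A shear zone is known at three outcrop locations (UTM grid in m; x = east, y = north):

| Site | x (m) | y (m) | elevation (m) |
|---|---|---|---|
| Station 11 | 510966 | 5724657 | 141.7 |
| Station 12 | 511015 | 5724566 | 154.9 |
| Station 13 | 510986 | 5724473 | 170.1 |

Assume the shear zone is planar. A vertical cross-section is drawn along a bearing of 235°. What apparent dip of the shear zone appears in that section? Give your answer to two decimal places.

Let the plane be z = a·x + b·y + c.
Station 12−Station 11: 49a − 91b = 13.2;  Station 13−Station 11: 20a − 184b = 28.4.
Solving gives a = −0.02162, b = −0.15670.
Unit vector along 235° is (sin 235°, cos 235°) = (-0.8192, -0.5736).
Slope in that direction = a·(-0.8192) + b·(-0.5736) = 0.10759.
Apparent dip = arctan|0.10759| = 6.14° (true dip is 9.0°, so apparent ≤ true as expected).

6.14°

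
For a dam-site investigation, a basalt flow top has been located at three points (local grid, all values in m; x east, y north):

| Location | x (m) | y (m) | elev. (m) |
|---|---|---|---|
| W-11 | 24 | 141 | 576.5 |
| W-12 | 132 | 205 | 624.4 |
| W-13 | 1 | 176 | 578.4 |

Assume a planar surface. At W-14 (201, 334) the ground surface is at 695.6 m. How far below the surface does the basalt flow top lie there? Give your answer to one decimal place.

Two edge vectors: W-11→W-12 = (108, 64, 47.9), W-11→W-13 = (-23, 35, 1.9).
Normal n = (W-11→W-12) × (W-11→W-13) = (-1554.9, -1306.9, 5252).
So ∂z/∂x = −n_x/n_z = 0.29606 and ∂z/∂y = −n_y/n_z = 0.24884.
Intercept c from W-11: 576.5 − 7.11 − 35.09 = 534.31.
At (201, 334): z_contact = 59.51 + 83.11 + 534.31 = 676.93 m.
Depth below ground = 695.6 − 676.93 = 18.7 m.

18.7 m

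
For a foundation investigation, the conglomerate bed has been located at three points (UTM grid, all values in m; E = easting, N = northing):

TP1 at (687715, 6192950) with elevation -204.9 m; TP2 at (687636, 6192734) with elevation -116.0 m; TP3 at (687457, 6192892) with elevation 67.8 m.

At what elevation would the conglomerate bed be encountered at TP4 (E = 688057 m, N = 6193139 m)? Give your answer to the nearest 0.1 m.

-569.4 m

Two edge vectors: TP1→TP2 = (-79, -216, 88.9), TP1→TP3 = (-258, -58, 272.7).
Normal n = (TP1→TP2) × (TP1→TP3) = (-53747, -1392.9, -51146).
So ∂z/∂E = −n_x/n_z = −1.050854417 and ∂z/∂N = −n_y/n_z = −0.027233801.
Intercept c from TP1: -204.9 + 722688.35 + 168657.57 = 891141.01.
At (688057, 6193139): z = −723047.7 − 168662.7 + 891141.01 = -569.4 m.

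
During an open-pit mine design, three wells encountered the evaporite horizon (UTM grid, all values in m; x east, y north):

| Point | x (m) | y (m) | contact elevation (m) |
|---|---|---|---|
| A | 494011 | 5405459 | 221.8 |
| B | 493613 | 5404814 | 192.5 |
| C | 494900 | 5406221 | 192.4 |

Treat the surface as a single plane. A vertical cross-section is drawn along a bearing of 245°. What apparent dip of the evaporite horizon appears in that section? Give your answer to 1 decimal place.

Let the plane be z = a·x + b·y + c.
B−A: −398a − 645b = −29.3;  C−A: 889a + 762b = −29.4.
Solving gives a = −0.15285, b = 0.13974.
Unit vector along 245° is (sin 245°, cos 245°) = (-0.9063, -0.4226).
Slope in that direction = a·(-0.9063) + b·(-0.4226) = 0.07947.
Apparent dip = arctan|0.07947| = 4.5° (true dip is 11.7°, so apparent ≤ true as expected).

4.5°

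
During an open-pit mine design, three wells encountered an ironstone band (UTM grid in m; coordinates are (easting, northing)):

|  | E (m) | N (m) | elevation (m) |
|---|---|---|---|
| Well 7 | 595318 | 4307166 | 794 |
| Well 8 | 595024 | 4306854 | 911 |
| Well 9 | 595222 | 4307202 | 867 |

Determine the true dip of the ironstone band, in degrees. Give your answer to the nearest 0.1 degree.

Two edge vectors: Well 7→Well 8 = (-294, -312, 117), Well 7→Well 9 = (-96, 36, 73).
Normal n = (Well 7→Well 8) × (Well 7→Well 9) = (-26988, 10230, -40536).
So ∂z/∂E = −n_x/n_z = −0.66578 and ∂z/∂N = −n_y/n_z = 0.25237.
Gradient magnitude |∇z| = √(a² + b²) = √(0.44326 + 0.06369) = 0.71200.
True dip = arctan(0.71200) = 35.5°, dipping toward ESE (azimuth ≈ 111°).

35.5°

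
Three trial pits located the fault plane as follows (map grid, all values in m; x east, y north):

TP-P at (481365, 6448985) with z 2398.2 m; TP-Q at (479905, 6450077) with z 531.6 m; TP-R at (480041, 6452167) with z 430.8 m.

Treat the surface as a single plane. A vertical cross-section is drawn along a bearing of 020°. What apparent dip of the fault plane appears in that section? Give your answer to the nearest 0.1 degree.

16.0°

Let the plane be z = a·x + b·y + c.
TP-Q−TP-P: −1460a + 1092b = −1866.6;  TP-R−TP-P: −1324a + 3182b = −1967.4.
Solving gives a = 1.18476, b = −0.12532.
Unit vector along 020° is (sin 20°, cos 20°) = (0.3420, 0.9397).
Slope in that direction = a·(0.3420) + b·(0.9397) = 0.28745.
Apparent dip = arctan|0.28745| = 16.0° (true dip is 50.0°, so apparent ≤ true as expected).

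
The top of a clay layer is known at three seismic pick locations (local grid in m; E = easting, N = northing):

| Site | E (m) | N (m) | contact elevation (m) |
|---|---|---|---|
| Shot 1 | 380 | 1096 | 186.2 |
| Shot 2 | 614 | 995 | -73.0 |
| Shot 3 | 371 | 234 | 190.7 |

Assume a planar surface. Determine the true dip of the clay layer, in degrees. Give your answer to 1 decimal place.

Two edge vectors: Shot 1→Shot 2 = (234, -101, -259.2), Shot 1→Shot 3 = (-9, -862, 4.5).
Normal n = (Shot 1→Shot 2) × (Shot 1→Shot 3) = (-223884.9, 1279.8, -202617).
So ∂z/∂E = −n_x/n_z = −1.10497 and ∂z/∂N = −n_y/n_z = 0.00632.
Gradient magnitude |∇z| = √(a² + b²) = √(1.22095 + 0.00004) = 1.10498.
True dip = arctan(1.10498) = 47.9°, dipping toward E (azimuth ≈ 090°).

47.9°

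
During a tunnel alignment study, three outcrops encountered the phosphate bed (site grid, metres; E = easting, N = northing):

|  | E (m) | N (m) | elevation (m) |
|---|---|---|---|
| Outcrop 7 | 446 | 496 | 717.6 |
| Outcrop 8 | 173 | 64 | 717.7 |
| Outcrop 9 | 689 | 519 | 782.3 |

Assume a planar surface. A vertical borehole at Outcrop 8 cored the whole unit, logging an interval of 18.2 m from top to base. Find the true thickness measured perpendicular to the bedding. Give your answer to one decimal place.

Let the plane be z = a·E + b·N + c.
Outcrop 8−Outcrop 7: −273a − 432b = 0.1;  Outcrop 9−Outcrop 7: 243a + 23b = 64.7.
Solving gives a = 0.28322, b = −0.17921.
|∇z| = √(a²+b²) = 0.33515, so dip δ = arctan(0.33515) = 18.53°.
True thickness = vertical thickness × cos δ = 18.2 × cos 18.53° = 17.3 m.

17.3 m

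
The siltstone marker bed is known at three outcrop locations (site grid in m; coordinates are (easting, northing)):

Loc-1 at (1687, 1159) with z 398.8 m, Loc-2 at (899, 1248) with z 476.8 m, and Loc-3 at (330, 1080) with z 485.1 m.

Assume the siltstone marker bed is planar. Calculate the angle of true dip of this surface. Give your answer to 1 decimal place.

Two edge vectors: Loc-1→Loc-2 = (-788, 89, 78), Loc-1→Loc-3 = (-1357, -79, 86.3).
Normal n = (Loc-1→Loc-2) × (Loc-1→Loc-3) = (13842.7, -37841.6, 183025).
So ∂z/∂E = −n_x/n_z = −0.07563 and ∂z/∂N = −n_y/n_z = 0.20676.
Gradient magnitude |∇z| = √(a² + b²) = √(0.00572 + 0.04275) = 0.22016.
True dip = arctan(0.22016) = 12.4°, dipping toward SSE (azimuth ≈ 160°).

12.4°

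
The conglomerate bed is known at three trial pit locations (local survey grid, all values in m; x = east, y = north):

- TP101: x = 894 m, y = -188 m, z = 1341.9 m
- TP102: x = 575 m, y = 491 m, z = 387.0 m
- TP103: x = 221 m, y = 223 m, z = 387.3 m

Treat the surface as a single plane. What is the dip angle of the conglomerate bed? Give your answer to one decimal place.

52.5°

Let the plane be z = a·x + b·y + c.
TP102−TP101: −319a + 679b = −954.9;  TP103−TP101: −673a + 411b = −954.6.
Solving gives a = 0.78473, b = −1.03766.
Gradient magnitude |∇z| = √(a² + b²) = √(0.61580 + 1.07674) = 1.30098.
True dip = arctan(1.30098) = 52.5°, dipping toward NW (azimuth ≈ 323°).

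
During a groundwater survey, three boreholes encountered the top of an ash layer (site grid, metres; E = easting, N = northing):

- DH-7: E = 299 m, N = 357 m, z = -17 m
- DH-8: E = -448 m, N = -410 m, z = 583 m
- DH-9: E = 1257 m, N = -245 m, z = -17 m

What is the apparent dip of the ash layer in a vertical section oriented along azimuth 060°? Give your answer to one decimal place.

26.9°

Two edge vectors: DH-7→DH-8 = (-747, -767, 600), DH-7→DH-9 = (958, -602, 0).
Normal n = (DH-7→DH-8) × (DH-7→DH-9) = (361200, 574800, 1184480).
So ∂z/∂E = −n_x/n_z = −0.30494 and ∂z/∂N = −n_y/n_z = −0.48528.
Unit vector along 060° is (sin 60°, cos 60°) = (0.8660, 0.5000).
Slope in that direction = a·(0.8660) + b·(0.5000) = −0.50673.
Apparent dip = arctan|0.50673| = 26.9° (true dip is 29.8°, so apparent ≤ true as expected).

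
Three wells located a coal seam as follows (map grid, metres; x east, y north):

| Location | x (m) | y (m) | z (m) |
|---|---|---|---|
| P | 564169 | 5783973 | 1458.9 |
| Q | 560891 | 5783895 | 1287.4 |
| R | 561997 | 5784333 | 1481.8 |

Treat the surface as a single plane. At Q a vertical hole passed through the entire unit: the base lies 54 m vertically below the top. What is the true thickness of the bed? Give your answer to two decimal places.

Two edge vectors: P→Q = (-3278, -78, -171.5), P→R = (-2172, 360, 22.9).
Normal n = (P→Q) × (P→R) = (59953.8, 447564.2, -1349496).
So ∂z/∂x = −n_x/n_z = 0.04443 and ∂z/∂y = −n_y/n_z = 0.33165.
|∇z| = √(a²+b²) = 0.33462, so dip δ = arctan(0.33462) = 18.50°.
True thickness = vertical thickness × cos δ = 54 × cos 18.50° = 51.21 m.

51.21 m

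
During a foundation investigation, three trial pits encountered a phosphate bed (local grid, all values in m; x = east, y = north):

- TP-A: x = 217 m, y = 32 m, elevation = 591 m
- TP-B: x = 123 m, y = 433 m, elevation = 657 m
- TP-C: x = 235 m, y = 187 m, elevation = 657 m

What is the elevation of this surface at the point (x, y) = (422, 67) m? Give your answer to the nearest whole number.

Let the plane be z = a·x + b·y + c.
TP-B−TP-A: −94a + 401b = 66;  TP-C−TP-A: 18a + 155b = 66.
Solving gives a = 0.74518, b = 0.33927.
Then c = 591 − a·217 − b·32 = 418.44.
At (422, 67): z = 314.5 + 22.7 + 418.44 = 755.6 m.

756 m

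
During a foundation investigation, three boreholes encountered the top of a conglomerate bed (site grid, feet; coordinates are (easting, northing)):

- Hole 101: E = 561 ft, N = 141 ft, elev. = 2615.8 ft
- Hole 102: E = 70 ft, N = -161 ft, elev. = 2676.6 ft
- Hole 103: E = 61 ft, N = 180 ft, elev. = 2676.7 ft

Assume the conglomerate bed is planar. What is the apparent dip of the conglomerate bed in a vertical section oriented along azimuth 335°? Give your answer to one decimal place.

2.8°

Let the plane be z = a·E + b·N + c.
Hole 102−Hole 101: −491a − 302b = 60.8;  Hole 103−Hole 101: −500a + 39b = 60.9.
Solving gives a = −0.12203, b = −0.00293.
Unit vector along 335° is (sin 335°, cos 335°) = (-0.4226, 0.9063).
Slope in that direction = a·(-0.4226) + b·(0.9063) = 0.04892.
Apparent dip = arctan|0.04892| = 2.8° (true dip is 7.0°, so apparent ≤ true as expected).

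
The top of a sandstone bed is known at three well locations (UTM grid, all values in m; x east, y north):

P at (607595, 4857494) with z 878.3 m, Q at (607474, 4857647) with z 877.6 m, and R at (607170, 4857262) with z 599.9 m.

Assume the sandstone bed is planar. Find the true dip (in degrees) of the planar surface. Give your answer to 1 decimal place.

Two edge vectors: P→Q = (-121, 153, -0.7), P→R = (-425, -232, -278.4).
Normal n = (P→Q) × (P→R) = (-42757.6, -33388.9, 93097).
So ∂z/∂x = −n_x/n_z = 0.45928 and ∂z/∂y = −n_y/n_z = 0.35865.
Gradient magnitude |∇z| = √(a² + b²) = √(0.21094 + 0.12863) = 0.58272.
True dip = arctan(0.58272) = 30.2°, dipping toward SW (azimuth ≈ 232°).

30.2°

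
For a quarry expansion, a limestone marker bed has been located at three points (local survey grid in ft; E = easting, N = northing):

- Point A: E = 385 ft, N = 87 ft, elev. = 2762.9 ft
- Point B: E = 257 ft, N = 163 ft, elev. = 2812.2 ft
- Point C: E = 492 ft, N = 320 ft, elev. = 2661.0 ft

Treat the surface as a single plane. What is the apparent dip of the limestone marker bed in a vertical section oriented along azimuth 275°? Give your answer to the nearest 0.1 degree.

26.0°

Let the plane be z = a·E + b·N + c.
Point B−Point A: −128a + 76b = 49.3;  Point C−Point A: 107a + 233b = −101.9.
Solving gives a = −0.50667, b = −0.20466.
Unit vector along 275° is (sin 275°, cos 275°) = (-0.9962, 0.0872).
Slope in that direction = a·(-0.9962) + b·(0.0872) = 0.48691.
Apparent dip = arctan|0.48691| = 26.0° (true dip is 28.7°, so apparent ≤ true as expected).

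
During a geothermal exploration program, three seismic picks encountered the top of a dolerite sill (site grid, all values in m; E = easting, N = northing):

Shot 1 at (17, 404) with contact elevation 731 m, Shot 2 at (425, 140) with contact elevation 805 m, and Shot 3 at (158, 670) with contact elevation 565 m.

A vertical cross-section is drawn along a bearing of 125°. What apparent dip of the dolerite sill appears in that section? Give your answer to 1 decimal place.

Let the plane be z = a·E + b·N + c.
Shot 2−Shot 1: 408a − 264b = 74;  Shot 3−Shot 1: 141a + 266b = −166.
Solving gives a = −0.16562, b = −0.53627.
Unit vector along 125° is (sin 125°, cos 125°) = (0.8192, -0.5736).
Slope in that direction = a·(0.8192) + b·(-0.5736) = 0.17192.
Apparent dip = arctan|0.17192| = 9.8° (true dip is 29.3°, so apparent ≤ true as expected).

9.8°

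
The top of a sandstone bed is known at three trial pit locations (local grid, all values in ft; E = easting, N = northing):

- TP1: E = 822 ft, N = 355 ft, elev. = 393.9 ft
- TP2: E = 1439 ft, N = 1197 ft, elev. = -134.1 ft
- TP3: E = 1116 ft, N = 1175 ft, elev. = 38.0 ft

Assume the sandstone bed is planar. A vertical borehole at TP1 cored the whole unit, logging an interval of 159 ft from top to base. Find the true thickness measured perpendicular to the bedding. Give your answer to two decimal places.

137.97 ft

Let the plane be z = a·E + b·N + c.
TP2−TP1: 617a + 842b = −528;  TP3−TP1: 294a + 820b = −355.9.
Solving gives a = −0.51585, b = −0.24907.
|∇z| = √(a²+b²) = 0.57284, so dip δ = arctan(0.57284) = 29.81°.
True thickness = vertical thickness × cos δ = 159 × cos 29.81° = 137.97 ft.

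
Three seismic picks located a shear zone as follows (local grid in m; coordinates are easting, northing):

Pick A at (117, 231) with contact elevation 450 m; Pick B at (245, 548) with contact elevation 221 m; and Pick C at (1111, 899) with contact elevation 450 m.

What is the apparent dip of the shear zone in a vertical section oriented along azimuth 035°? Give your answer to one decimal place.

23.3°

Two edge vectors: Pick A→Pick B = (128, 317, -229), Pick A→Pick C = (994, 668, 0).
Normal n = (Pick A→Pick B) × (Pick A→Pick C) = (152972, -227626, -229594).
So ∂z/∂easting = −n_x/n_z = 0.66627 and ∂z/∂northing = −n_y/n_z = −0.99143.
Unit vector along 035° is (sin 35°, cos 35°) = (0.5736, 0.8192).
Slope in that direction = a·(0.5736) + b·(0.8192) = −0.42997.
Apparent dip = arctan|0.42997| = 23.3° (true dip is 50.1°, so apparent ≤ true as expected).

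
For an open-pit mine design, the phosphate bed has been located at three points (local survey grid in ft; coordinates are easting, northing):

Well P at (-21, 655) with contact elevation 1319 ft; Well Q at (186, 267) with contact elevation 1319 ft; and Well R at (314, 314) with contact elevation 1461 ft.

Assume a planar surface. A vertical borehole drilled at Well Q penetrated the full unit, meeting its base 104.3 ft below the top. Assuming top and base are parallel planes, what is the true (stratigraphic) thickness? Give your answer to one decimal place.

Let the plane be z = a·easting + b·northing + c.
Well Q−Well P: 207a − 388b = 0;  Well R−Well P: 335a − 341b = 142.
Solving gives a = 0.92765, b = 0.49491.
|∇z| = √(a²+b²) = 1.05141, so dip δ = arctan(1.05141) = 46.44°.
True thickness = vertical thickness × cos δ = 104.3 × cos 46.44° = 71.9 ft.

71.9 ft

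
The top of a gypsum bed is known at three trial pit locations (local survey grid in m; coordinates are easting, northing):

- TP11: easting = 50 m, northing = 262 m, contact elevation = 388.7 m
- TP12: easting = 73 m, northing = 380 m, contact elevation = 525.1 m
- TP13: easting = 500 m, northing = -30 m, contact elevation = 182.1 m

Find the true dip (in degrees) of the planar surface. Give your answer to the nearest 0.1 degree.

Two edge vectors: TP11→TP12 = (23, 118, 136.4), TP11→TP13 = (450, -292, -206.6).
Normal n = (TP11→TP12) × (TP11→TP13) = (15450, 66131.8, -59816).
So ∂z/∂easting = −n_x/n_z = 0.25829 and ∂z/∂northing = −n_y/n_z = 1.10559.
Gradient magnitude |∇z| = √(a² + b²) = √(0.06671 + 1.22232) = 1.13536.
True dip = arctan(1.13536) = 48.6°, dipping toward SSW (azimuth ≈ 193°).

48.6°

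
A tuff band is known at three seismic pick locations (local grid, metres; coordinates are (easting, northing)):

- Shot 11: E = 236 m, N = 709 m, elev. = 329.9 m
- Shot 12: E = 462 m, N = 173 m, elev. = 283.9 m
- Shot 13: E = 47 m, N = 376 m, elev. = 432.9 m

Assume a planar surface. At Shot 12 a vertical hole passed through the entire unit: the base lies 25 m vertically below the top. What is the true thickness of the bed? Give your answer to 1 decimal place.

23.1 m

Let the plane be z = a·E + b·N + c.
Shot 12−Shot 11: 226a − 536b = −46;  Shot 13−Shot 11: −189a − 333b = 103.
Solving gives a = −0.39944, b = −0.08260.
|∇z| = √(a²+b²) = 0.40789, so dip δ = arctan(0.40789) = 22.19°.
True thickness = vertical thickness × cos δ = 25 × cos 22.19° = 23.1 m.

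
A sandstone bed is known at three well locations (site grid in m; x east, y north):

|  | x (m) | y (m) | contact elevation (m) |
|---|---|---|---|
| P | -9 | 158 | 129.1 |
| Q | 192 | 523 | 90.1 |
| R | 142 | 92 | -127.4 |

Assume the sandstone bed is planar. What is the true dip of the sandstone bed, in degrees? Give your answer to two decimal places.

Let the plane be z = a·x + b·y + c.
Q−P: 201a + 365b = −39;  R−P: 151a − 66b = −256.5.
Solving gives a = −1.40677, b = 0.66784.
Gradient magnitude |∇z| = √(a² + b²) = √(1.97901 + 0.44601) = 1.55725.
True dip = arctan(1.55725) = 57.29°, dipping toward ESE (azimuth ≈ 115°).

57.29°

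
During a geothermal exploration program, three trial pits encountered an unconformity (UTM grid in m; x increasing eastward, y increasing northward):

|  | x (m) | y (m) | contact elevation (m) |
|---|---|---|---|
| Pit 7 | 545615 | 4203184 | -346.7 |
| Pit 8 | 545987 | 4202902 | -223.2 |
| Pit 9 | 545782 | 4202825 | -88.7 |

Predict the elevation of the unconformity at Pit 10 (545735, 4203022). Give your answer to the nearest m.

-245 m

Let the plane be z = a·x + b·y + c.
Pit 8−Pit 7: 372a − 282b = 123.5;  Pit 9−Pit 7: 167a − 359b = 258.
Solving gives a = −0.32872395, b = −0.87157911.
Then c = -346.7 − a·545615 − b·4203184 = 3842417.37.
At (545735, 4203022): z = −179396.2 − 3663266.2 + 3842417.37 = -245.0 m.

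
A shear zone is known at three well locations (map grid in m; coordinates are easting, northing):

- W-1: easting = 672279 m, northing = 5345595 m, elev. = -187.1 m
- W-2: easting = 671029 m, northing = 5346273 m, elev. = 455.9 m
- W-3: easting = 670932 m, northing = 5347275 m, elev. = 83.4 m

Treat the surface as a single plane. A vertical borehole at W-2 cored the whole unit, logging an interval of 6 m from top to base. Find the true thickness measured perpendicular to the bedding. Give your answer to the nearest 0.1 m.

4.5 m

Two edge vectors: W-1→W-2 = (-1250, 678, 643), W-1→W-3 = (-1347, 1680, 270.5).
Normal n = (W-1→W-2) × (W-1→W-3) = (-896841, -527996, -1186734).
So ∂z/∂easting = −n_x/n_z = −0.75572 and ∂z/∂northing = −n_y/n_z = −0.44492.
|∇z| = √(a²+b²) = 0.87696, so dip δ = arctan(0.87696) = 41.25°.
True thickness = vertical thickness × cos δ = 6 × cos 41.25° = 4.5 m.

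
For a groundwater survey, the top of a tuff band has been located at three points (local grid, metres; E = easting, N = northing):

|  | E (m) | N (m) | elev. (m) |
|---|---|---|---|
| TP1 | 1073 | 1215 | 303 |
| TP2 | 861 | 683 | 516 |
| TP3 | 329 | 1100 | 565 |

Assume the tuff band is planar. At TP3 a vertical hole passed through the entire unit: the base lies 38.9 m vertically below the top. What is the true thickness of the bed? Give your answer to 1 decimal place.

Let the plane be z = a·E + b·N + c.
TP2−TP1: −212a − 532b = 213;  TP3−TP1: −744a − 115b = 262.
Solving gives a = −0.30932, b = −0.27711.
|∇z| = √(a²+b²) = 0.41529, so dip δ = arctan(0.41529) = 22.55°.
True thickness = vertical thickness × cos δ = 38.9 × cos 22.55° = 35.9 m.

35.9 m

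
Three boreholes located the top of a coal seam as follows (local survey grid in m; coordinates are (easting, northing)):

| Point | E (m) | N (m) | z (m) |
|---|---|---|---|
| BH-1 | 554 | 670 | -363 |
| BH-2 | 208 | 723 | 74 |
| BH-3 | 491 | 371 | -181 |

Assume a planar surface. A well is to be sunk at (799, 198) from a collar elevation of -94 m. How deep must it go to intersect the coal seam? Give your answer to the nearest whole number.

434 m

Let the plane be z = a·E + b·N + c.
BH-2−BH-1: −346a + 53b = 437;  BH-3−BH-1: −63a − 299b = 182.
Solving gives a = −1.31384, b = −0.33187.
Then c = -363 − a·554 − b·670 = 587.22.
At (799, 198): z_contact = −1049.8 − 65.7 + 587.22 = -528.3 m.
Depth below ground = -94 − (-528.3) = 434 m.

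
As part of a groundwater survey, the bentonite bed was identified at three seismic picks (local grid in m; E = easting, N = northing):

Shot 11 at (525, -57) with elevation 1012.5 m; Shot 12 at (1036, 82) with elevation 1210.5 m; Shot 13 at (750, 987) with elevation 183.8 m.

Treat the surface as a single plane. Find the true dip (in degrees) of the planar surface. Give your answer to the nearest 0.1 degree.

Let the plane be z = a·E + b·N + c.
Shot 12−Shot 11: 511a + 139b = 198;  Shot 13−Shot 11: 225a + 1044b = −828.7.
Solving gives a = 0.64097, b = −0.93191.
Gradient magnitude |∇z| = √(a² + b²) = √(0.41084 + 0.86846) = 1.13106.
True dip = arctan(1.13106) = 48.5°, dipping toward NW (azimuth ≈ 325°).

48.5°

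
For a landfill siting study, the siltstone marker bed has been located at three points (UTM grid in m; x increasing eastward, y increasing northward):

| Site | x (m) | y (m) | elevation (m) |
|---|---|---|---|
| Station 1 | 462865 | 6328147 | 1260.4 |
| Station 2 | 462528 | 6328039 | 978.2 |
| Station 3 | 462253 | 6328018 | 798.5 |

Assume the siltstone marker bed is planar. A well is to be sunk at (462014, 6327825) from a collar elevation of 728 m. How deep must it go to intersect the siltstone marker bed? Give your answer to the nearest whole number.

Two edge vectors: Station 1→Station 2 = (-337, -108, -282.2), Station 1→Station 3 = (-612, -129, -461.9).
Normal n = (Station 1→Station 2) × (Station 1→Station 3) = (13481.4, 17046.1, -22623).
So ∂z/∂x = −n_x/n_z = 0.59591566 and ∂z/∂y = −n_y/n_z = 0.75348539.
Intercept c from Station 1: 1260.4 − 275828.50 − 4768166.32 = −5042734.42.
At (462014, 6327825): z_contact = 275321.4 + 4767923.7 − 5042734.42 = 510.7 m.
Depth below ground = 728 − 510.7 = 217 m.

217 m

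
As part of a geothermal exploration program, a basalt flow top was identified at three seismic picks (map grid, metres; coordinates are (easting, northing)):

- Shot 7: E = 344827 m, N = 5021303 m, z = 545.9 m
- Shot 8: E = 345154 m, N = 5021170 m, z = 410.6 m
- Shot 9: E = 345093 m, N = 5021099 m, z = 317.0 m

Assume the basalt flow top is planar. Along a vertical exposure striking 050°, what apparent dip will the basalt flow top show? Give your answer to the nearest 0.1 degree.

Two edge vectors: Shot 7→Shot 8 = (327, -133, -135.3), Shot 7→Shot 9 = (266, -204, -228.9).
Normal n = (Shot 7→Shot 8) × (Shot 7→Shot 9) = (2842.5, 38860.5, -31330).
So ∂z/∂E = −n_x/n_z = 0.09073 and ∂z/∂N = −n_y/n_z = 1.24036.
Unit vector along 050° is (sin 50°, cos 50°) = (0.7660, 0.6428).
Slope in that direction = a·(0.7660) + b·(0.6428) = 0.86679.
Apparent dip = arctan|0.86679| = 40.9° (true dip is 51.2°, so apparent ≤ true as expected).

40.9°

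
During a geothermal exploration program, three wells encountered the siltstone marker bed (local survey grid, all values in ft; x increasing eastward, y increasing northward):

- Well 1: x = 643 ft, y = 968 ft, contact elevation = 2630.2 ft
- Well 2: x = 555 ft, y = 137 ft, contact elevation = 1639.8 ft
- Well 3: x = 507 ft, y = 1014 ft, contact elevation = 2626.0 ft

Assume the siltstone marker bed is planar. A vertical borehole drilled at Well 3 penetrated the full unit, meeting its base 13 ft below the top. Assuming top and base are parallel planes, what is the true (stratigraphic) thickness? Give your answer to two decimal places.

8.23 ft

Two edge vectors: Well 1→Well 2 = (-88, -831, -990.4), Well 1→Well 3 = (-136, 46, -4.2).
Normal n = (Well 1→Well 2) × (Well 1→Well 3) = (49048.6, 134324.8, -117064).
So ∂z/∂x = −n_x/n_z = 0.41899 and ∂z/∂y = −n_y/n_z = 1.14745.
|∇z| = √(a²+b²) = 1.22155, so dip δ = arctan(1.22155) = 50.70°.
True thickness = vertical thickness × cos δ = 13 × cos 50.70° = 8.23 ft.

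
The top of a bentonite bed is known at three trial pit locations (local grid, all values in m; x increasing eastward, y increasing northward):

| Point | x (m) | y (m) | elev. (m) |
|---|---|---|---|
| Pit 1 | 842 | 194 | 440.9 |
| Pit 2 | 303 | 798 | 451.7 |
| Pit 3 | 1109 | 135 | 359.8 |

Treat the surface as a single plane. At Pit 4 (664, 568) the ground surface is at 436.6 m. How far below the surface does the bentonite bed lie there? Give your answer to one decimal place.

Let the plane be z = a·x + b·y + c.
Pit 2−Pit 1: −539a + 604b = 10.8;  Pit 3−Pit 1: 267a − 59b = −81.1.
Solving gives a = −0.373433, b = −0.315365.
Then c = 440.9 − a·842 − b·194 = 816.51.
At (664, 568): z_contact = −247.96 − 179.13 + 816.51 = 389.42 m.
Depth below ground = 436.6 − 389.42 = 47.2 m.

47.2 m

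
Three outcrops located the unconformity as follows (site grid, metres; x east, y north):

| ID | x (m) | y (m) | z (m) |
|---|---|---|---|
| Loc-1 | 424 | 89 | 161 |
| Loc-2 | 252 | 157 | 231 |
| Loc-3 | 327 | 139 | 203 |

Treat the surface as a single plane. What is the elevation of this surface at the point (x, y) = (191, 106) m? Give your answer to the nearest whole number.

240 m

Two edge vectors: Loc-1→Loc-2 = (-172, 68, 70), Loc-1→Loc-3 = (-97, 50, 42).
Normal n = (Loc-1→Loc-2) × (Loc-1→Loc-3) = (-644, 434, -2004).
So ∂z/∂x = −n_x/n_z = −0.32136 and ∂z/∂y = −n_y/n_z = 0.21657.
Intercept c from Loc-1: 161 + 136.26 − 19.27 = 277.98.
At (191, 106): z = −61.4 + 23.0 + 277.98 = 239.6 m.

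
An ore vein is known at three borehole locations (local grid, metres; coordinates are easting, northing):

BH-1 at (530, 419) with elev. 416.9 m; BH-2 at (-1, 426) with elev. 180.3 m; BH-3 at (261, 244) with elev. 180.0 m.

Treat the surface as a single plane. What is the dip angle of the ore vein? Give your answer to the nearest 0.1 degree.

38.6°

Two edge vectors: BH-1→BH-2 = (-531, 7, -236.6), BH-1→BH-3 = (-269, -175, -236.9).
Normal n = (BH-1→BH-2) × (BH-1→BH-3) = (-43063.3, -62148.5, 94808).
So ∂z/∂easting = −n_x/n_z = 0.45422 and ∂z/∂northing = −n_y/n_z = 0.65552.
Gradient magnitude |∇z| = √(a² + b²) = √(0.20631 + 0.42971) = 0.79751.
True dip = arctan(0.79751) = 38.6°, dipping toward SW (azimuth ≈ 215°).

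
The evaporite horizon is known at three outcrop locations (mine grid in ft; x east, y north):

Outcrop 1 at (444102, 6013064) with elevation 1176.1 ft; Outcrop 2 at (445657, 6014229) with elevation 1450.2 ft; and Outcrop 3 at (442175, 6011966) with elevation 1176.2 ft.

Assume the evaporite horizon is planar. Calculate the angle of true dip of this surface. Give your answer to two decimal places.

48.52°

Two edge vectors: Outcrop 1→Outcrop 2 = (1555, 1165, 274.1), Outcrop 1→Outcrop 3 = (-1927, -1098, 0.1).
Normal n = (Outcrop 1→Outcrop 2) × (Outcrop 1→Outcrop 3) = (301078.3, -528346.2, 537565).
So ∂z/∂x = −n_x/n_z = −0.56008 and ∂z/∂y = −n_y/n_z = 0.98285.
Gradient magnitude |∇z| = √(a² + b²) = √(0.31369 + 0.96600) = 1.13123.
True dip = arctan(1.13123) = 48.52°, dipping toward SSE (azimuth ≈ 150°).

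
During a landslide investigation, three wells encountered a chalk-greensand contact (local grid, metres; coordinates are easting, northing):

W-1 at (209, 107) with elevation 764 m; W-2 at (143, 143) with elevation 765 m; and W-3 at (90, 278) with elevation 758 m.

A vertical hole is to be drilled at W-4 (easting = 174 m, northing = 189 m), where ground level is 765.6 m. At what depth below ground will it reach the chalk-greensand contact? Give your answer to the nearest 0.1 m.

5.7 m

Two edge vectors: W-1→W-2 = (-66, 36, 1), W-1→W-3 = (-119, 171, -6).
Normal n = (W-1→W-2) × (W-1→W-3) = (-387, -515, -7002).
So ∂z/∂easting = −n_x/n_z = −0.05527 and ∂z/∂northing = −n_y/n_z = −0.07355.
Intercept c from W-1: 764 + 11.55 + 7.87 = 783.42.
At (174, 189): z_contact = −9.62 − 13.90 + 783.42 = 759.90 m.
Depth below ground = 765.6 − 759.90 = 5.7 m.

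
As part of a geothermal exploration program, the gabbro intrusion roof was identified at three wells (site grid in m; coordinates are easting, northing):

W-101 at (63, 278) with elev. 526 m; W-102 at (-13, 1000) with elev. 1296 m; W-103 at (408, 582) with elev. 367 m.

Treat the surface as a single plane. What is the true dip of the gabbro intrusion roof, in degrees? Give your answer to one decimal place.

57.7°

Let the plane be z = a·easting + b·northing + c.
W-102−W-101: −76a + 722b = 770;  W-103−W-101: 345a + 304b = −159.
Solving gives a = −1.28173, b = 0.93156.
Gradient magnitude |∇z| = √(a² + b²) = √(1.64282 + 0.86781) = 1.58450.
True dip = arctan(1.58450) = 57.7°, dipping toward SE (azimuth ≈ 126°).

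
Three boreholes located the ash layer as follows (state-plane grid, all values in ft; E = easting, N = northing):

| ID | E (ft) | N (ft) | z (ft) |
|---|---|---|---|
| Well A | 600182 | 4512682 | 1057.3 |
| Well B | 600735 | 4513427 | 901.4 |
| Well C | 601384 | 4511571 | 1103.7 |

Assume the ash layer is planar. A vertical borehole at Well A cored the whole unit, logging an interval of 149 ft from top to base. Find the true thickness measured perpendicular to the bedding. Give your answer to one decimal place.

Let the plane be z = a·E + b·N + c.
Well B−Well A: 553a + 745b = −155.9;  Well C−Well A: 1202a − 1111b = 46.4.
Solving gives a = −0.09182, b = −0.14111.
|∇z| = √(a²+b²) = 0.16835, so dip δ = arctan(0.16835) = 9.56°.
True thickness = vertical thickness × cos δ = 149 × cos 9.56° = 146.9 ft.

146.9 ft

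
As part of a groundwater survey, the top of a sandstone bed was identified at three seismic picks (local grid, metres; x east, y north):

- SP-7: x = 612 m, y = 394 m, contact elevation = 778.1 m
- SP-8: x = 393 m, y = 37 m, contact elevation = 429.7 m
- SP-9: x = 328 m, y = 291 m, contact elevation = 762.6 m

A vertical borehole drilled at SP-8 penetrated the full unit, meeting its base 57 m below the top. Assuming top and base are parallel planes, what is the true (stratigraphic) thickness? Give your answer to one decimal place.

35.2 m

Two edge vectors: SP-7→SP-8 = (-219, -357, -348.4), SP-7→SP-9 = (-284, -103, -15.5).
Normal n = (SP-7→SP-8) × (SP-7→SP-9) = (-30351.7, 95551.1, -78831).
So ∂z/∂x = −n_x/n_z = −0.38502 and ∂z/∂y = −n_y/n_z = 1.21210.
|∇z| = √(a²+b²) = 1.27178, so dip δ = arctan(1.27178) = 51.82°.
True thickness = vertical thickness × cos δ = 57 × cos 51.82° = 35.2 m.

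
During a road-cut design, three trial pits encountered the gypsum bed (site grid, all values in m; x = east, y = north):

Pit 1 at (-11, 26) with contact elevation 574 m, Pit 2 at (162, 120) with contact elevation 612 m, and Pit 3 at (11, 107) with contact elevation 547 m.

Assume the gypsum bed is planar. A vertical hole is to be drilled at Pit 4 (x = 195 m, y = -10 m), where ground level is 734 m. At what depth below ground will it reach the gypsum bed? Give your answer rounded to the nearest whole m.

Let the plane be z = a·x + b·y + c.
Pit 2−Pit 1: 173a + 94b = 38;  Pit 3−Pit 1: 22a + 81b = −27.
Solving gives a = 0.47015, b = −0.46103.
Then c = 574 − a·-11 − b·26 = 591.16.
At (195, -10): z_contact = 91.7 + 4.6 + 591.16 = 687.4 m.
Depth below ground = 734 − 687.4 = 47 m.

47 m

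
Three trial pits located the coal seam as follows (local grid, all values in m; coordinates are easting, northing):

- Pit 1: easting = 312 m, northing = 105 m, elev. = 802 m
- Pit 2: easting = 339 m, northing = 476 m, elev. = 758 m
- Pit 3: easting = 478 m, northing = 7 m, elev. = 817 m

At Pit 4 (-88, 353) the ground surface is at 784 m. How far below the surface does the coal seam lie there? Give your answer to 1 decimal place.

19.6 m

Two edge vectors: Pit 1→Pit 2 = (27, 371, -44), Pit 1→Pit 3 = (166, -98, 15).
Normal n = (Pit 1→Pit 2) × (Pit 1→Pit 3) = (1253, -7709, -64232).
So ∂z/∂easting = −n_x/n_z = 0.01951 and ∂z/∂northing = −n_y/n_z = −0.12002.
Intercept c from Pit 1: 802 − 6.09 + 12.60 = 808.52.
At (-88, 353): z_contact = −1.72 − 42.37 + 808.52 = 764.43 m.
Depth below ground = 784 − 764.43 = 19.6 m.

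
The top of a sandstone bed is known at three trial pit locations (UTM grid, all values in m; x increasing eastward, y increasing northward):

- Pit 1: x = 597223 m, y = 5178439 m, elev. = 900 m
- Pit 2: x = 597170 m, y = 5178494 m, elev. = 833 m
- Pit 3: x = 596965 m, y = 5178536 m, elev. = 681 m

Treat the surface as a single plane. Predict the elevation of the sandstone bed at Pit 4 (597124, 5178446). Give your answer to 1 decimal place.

834.9 m

Let the plane be z = a·x + b·y + c.
Pit 2−Pit 1: −53a + 55b = −67;  Pit 3−Pit 1: −258a + 97b = −219.
Solving gives a = 0.612885402, b = −0.627583158.
Then c = 900 − a·597223 − b·5178439 = 2884771.84.
At (597124, 5178446): z = 365968.6 − 3249905.5 + 2884771.84 = 834.9 m.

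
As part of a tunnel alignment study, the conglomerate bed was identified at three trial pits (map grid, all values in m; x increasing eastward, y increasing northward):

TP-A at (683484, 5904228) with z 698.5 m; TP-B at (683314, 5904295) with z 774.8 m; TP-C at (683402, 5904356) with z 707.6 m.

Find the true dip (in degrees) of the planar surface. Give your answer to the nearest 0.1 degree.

Two edge vectors: TP-A→TP-B = (-170, 67, 76.3), TP-A→TP-C = (-82, 128, 9.1).
Normal n = (TP-A→TP-B) × (TP-A→TP-C) = (-9156.7, -4709.6, -16266).
So ∂z/∂x = −n_x/n_z = −0.56293 and ∂z/∂y = −n_y/n_z = −0.28954.
Gradient magnitude |∇z| = √(a² + b²) = √(0.31690 + 0.08383) = 0.63303.
True dip = arctan(0.63303) = 32.3°, dipping toward ENE (azimuth ≈ 063°).

32.3°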